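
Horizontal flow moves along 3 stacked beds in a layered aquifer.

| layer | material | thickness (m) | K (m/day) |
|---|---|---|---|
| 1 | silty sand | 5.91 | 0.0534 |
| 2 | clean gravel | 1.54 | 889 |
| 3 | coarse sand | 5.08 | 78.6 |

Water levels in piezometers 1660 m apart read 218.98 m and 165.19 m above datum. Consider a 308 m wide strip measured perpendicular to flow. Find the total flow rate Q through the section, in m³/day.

17700

Flow is parallel to layering, so each bed carries its own Darcy discharge and the transmissivities add.
Σ(K_i·b_i) = 0.0534×5.91 + 889×1.54 + 78.6×5.08 = 1769 m²/day.
Hydraulic gradient i = (218.98 − 165.19) / 1660 = 53.79 / 1660 = 0.03240.
Q = Σ(K_i·b_i) · W · i = 1769 × 308 × 0.03240 = 17652 m³/day.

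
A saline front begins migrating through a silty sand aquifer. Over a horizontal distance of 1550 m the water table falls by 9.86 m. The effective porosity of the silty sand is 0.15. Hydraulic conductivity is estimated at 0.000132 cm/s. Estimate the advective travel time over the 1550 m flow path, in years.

Convert K: 0.000132 cm/s × 864 = 0.1140 m/day.
Hydraulic gradient i = Δh / L = 9.86 / 1550 = 0.006361.
Darcy flux q = K · i = 0.1140 × 0.006361 = 0.0007255 m/day.
Seepage velocity v = q / n_e = 0.0007255 / 0.15 = 0.004837 m/day.
Travel time t = L / v = 1550 / 0.004837 = 3.205e+05 days = 877.4 years.

877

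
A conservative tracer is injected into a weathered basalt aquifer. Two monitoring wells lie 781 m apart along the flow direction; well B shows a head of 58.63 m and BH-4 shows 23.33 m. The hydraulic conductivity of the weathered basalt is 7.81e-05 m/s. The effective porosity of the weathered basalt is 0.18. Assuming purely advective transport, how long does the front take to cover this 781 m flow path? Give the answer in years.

Convert K: 7.81e-05 m/s × 86400 = 6.748 m/day.
Hydraulic gradient i = (58.63 − 23.33) / 781 = 35.3 / 781 = 0.04520.
Darcy flux q = K · i = 6.748 × 0.04520 = 0.3050 m/day.
Seepage velocity v = q / n_e = 0.3050 / 0.18 = 1.694 m/day.
Travel time t = L / v = 781 / 1.694 = 460.9 days = 1.262 years.

1.26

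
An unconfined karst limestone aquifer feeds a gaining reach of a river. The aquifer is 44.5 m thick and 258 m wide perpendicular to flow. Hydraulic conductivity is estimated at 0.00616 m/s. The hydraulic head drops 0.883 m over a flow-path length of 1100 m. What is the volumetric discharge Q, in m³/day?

4910

Convert K: 0.00616 m/s × 86400 = 532.2 m/day.
Cross-sectional area A = 258 × 44.5 = 11481 m².
Hydraulic gradient i = Δh / L = 0.883 / 1100 = 0.0008027.
Darcy's law: Q = K · A · i = 532.2 × 11481 × 0.0008027 = 4905 m³/day.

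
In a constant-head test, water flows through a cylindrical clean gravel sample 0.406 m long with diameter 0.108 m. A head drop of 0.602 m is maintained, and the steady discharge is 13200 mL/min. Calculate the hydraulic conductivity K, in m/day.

Cross-sectional area A = π·(d/2)² = π × (0.108/2)² = 0.009161 m².
Convert discharge: 13200 mL/min = 0.0002200 m³/s.
Darcy's law rearranged: K = Q·L / (A·Δh) = 0.0002200 × 0.406 / (0.009161 × 0.602) = 0.01620 m/s = 1399 m/day.

1400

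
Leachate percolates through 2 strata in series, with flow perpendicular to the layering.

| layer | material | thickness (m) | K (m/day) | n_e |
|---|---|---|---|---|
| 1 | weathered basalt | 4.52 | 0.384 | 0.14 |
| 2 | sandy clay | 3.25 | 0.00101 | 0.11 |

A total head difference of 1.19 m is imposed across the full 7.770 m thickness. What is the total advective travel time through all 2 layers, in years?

With flow normal to the layers, continuity requires the same specific discharge q through every layer.
Σ(b_i/K_i) = 4.52/0.384 + 3.25/0.00101 = 3230 d.
q = Δh / Σ(b_i/K_i) = 1.19 / 3230 = 0.0003685 m/day.
In each layer the seepage velocity is v_i = q/n_i, so the layer transit time is t_i = b_i·n_i / q:
  layer 1 (weathered basalt): t_1 = 4.52 × 0.14 / 0.0003685 = 1717 d
  layer 2 (sandy clay): t_2 = 3.25 × 0.11 / 0.0003685 = 970.2 d
Total t = Σ t_i = 2688 days = 7.358 years.

7.36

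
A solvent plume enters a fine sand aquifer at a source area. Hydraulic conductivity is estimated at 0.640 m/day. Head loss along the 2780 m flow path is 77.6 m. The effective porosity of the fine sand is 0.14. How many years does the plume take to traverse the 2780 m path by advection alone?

59.6

Hydraulic gradient i = Δh / L = 77.6 / 2780 = 0.02791.
Darcy flux q = K · i = 0.6400 × 0.02791 = 0.01786 m/day.
Seepage velocity v = q / n_e = 0.01786 / 0.14 = 0.1276 m/day.
Travel time t = L / v = 2780 / 0.1276 = 21786 days = 59.65 years.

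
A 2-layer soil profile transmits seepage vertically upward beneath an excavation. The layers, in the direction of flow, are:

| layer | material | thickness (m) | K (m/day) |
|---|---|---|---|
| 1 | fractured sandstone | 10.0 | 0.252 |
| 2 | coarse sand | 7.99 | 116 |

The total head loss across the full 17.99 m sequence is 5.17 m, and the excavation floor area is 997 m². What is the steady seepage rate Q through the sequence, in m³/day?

130

Flow is perpendicular to layering, so the layers act in series and the equivalent K is the thickness-weighted harmonic mean.
Total thickness L = 10.0 + 7.99 = 17.99 m.
Σ(b_i/K_i) = 10.0/0.252 + 7.99/116 = 39.75 d.
K_eq = L / Σ(b_i/K_i) = 17.99 / 39.75 = 0.4526 m/day.
Q = K_eq · A · (Δh/L) = 0.4526 × 997 × (5.17/17.99) = 129.7 m³/day.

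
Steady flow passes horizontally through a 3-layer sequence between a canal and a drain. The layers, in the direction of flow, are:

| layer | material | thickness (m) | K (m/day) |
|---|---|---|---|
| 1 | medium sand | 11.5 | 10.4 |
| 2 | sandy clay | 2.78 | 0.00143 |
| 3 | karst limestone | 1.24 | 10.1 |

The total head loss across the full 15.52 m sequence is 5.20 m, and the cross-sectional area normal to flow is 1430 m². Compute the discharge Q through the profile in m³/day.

3.82

Flow is perpendicular to layering, so the layers act in series and the equivalent K is the thickness-weighted harmonic mean.
Total thickness L = 11.5 + 2.78 + 1.24 = 15.52 m.
Σ(b_i/K_i) = 11.5/10.4 + 2.78/0.00143 + 1.24/10.1 = 1945 d.
K_eq = L / Σ(b_i/K_i) = 15.52 / 1945 = 0.007978 m/day.
Q = K_eq · A · (Δh/L) = 0.007978 × 1430 × (5.20/15.52) = 3.823 m³/day.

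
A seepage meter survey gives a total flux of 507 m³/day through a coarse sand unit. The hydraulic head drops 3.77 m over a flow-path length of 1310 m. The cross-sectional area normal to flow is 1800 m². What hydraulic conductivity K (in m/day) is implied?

97.9

Hydraulic gradient i = Δh / L = 3.77 / 1310 = 0.002878.
From Q = K·A·i, K = Q / (A·i) = 507 / (1800 × 0.002878) = 97.87 m/day.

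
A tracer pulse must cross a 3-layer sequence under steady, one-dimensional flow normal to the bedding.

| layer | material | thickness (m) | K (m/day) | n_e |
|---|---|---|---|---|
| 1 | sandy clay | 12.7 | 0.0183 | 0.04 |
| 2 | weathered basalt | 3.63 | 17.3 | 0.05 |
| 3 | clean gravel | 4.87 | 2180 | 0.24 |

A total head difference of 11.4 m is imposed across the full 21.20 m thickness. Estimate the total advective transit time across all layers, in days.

113

With flow normal to the layers, continuity requires the same specific discharge q through every layer.
Σ(b_i/K_i) = 12.7/0.0183 + 3.63/17.3 + 4.87/2180 = 694.2 d.
q = Δh / Σ(b_i/K_i) = 11.4 / 694.2 = 0.01642 m/day.
In each layer the seepage velocity is v_i = q/n_i, so the layer transit time is t_i = b_i·n_i / q:
  layer 1 (sandy clay): t_1 = 12.7 × 0.04 / 0.01642 = 30.93 d
  layer 2 (weathered basalt): t_2 = 3.63 × 0.05 / 0.01642 = 11.05 d
  layer 3 (clean gravel): t_3 = 4.87 × 0.24 / 0.01642 = 71.17 d
Total t = Σ t_i = 113.2 days.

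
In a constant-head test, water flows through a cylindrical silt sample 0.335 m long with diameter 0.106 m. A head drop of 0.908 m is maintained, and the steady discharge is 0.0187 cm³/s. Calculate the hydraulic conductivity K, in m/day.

Cross-sectional area A = π·(d/2)² = π × (0.106/2)² = 0.008825 m².
Convert discharge: 0.0187 cm³/s = 1.870e-08 m³/s.
Darcy's law rearranged: K = Q·L / (A·Δh) = 1.870e-08 × 0.335 / (0.008825 × 0.908) = 7.818e-07 m/s = 0.06755 m/day.

0.0675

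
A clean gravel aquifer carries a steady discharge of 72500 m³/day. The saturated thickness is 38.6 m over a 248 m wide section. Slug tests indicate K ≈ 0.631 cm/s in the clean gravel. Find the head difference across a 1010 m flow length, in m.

Convert K: 0.631 cm/s × 864 = 545.2 m/day.
Cross-sectional area A = 248 × 38.6 = 9573 m².
From Q = K·A·i, i = Q / (K·A) = 72500 / (545.2 × 9573) = 0.01389.
Head loss Δh = i · L = 0.01389 × 1010 = 14.03 m.

14.0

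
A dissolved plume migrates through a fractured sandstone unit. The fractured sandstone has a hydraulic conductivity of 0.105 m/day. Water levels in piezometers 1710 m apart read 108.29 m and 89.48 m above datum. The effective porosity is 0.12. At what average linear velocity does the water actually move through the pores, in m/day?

0.00962

Hydraulic gradient i = (108.29 − 89.48) / 1710 = 18.81 / 1710 = 0.01100.
Darcy flux q = K · i = 0.1050 × 0.01100 = 0.001155 m/day.
Seepage velocity v = q / n_e = 0.001155 / 0.12 = 0.009625 m/day.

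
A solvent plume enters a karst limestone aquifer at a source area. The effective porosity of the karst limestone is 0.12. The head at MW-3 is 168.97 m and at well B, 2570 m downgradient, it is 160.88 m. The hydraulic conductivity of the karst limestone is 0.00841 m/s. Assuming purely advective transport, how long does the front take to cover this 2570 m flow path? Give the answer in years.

0.369

Convert K: 0.00841 m/s × 86400 = 726.6 m/day.
Hydraulic gradient i = (168.97 − 160.88) / 2570 = 8.09 / 2570 = 0.003148.
Darcy flux q = K · i = 726.6 × 0.003148 = 2.287 m/day.
Seepage velocity v = q / n_e = 2.287 / 0.12 = 19.06 m/day.
Travel time t = L / v = 2570 / 19.06 = 134.8 days = 0.3691 years.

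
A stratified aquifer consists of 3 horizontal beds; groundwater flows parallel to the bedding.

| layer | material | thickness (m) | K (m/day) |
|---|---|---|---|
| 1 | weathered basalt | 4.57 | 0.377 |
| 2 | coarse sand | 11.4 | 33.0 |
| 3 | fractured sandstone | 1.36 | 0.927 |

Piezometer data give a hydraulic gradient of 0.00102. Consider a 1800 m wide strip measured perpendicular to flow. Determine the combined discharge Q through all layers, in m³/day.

696

Flow is parallel to layering, so each bed carries its own Darcy discharge and the transmissivities add.
Σ(K_i·b_i) = 0.377×4.57 + 33.0×11.4 + 0.927×1.36 = 379.2 m²/day.
Hydraulic gradient i = 0.00102.
Q = Σ(K_i·b_i) · W · i = 379.2 × 1800 × 0.001020 = 696.2 m³/day.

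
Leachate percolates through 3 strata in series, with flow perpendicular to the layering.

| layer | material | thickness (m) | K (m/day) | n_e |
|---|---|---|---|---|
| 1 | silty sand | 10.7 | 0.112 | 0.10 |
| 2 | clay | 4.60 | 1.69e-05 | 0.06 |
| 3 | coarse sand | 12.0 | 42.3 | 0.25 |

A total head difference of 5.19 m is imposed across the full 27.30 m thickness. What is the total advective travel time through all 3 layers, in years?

With flow normal to the layers, continuity requires the same specific discharge q through every layer.
Σ(b_i/K_i) = 10.7/0.112 + 4.60/1.69e-05 + 12.0/42.3 = 2.723e+05 d.
q = Δh / Σ(b_i/K_i) = 5.19 / 2.723e+05 = 1.906e-05 m/day.
In each layer the seepage velocity is v_i = q/n_i, so the layer transit time is t_i = b_i·n_i / q:
  layer 1 (silty sand): t_1 = 10.7 × 0.10 / 1.906e-05 = 56136 d
  layer 2 (clay): t_2 = 4.60 × 0.06 / 1.906e-05 = 14480 d
  layer 3 (coarse sand): t_3 = 12.0 × 0.25 / 1.906e-05 = 1.574e+05 d
Total t = Σ t_i = 2.280e+05 days = 624.2 years.

624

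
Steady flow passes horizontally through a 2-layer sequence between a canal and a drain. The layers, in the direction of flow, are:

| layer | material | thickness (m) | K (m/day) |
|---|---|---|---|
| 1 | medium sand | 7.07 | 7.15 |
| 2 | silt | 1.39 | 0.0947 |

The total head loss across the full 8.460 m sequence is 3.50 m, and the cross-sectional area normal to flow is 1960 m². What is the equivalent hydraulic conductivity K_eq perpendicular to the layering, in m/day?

Flow is perpendicular to layering, so the layers act in series and the equivalent K is the thickness-weighted harmonic mean.
Total thickness L = 7.07 + 1.39 = 8.460 m.
Σ(b_i/K_i) = 7.07/7.15 + 1.39/0.0947 = 15.67 d.
K_eq = L / Σ(b_i/K_i) = 8.460 / 15.67 = 0.5400 m/day.

0.540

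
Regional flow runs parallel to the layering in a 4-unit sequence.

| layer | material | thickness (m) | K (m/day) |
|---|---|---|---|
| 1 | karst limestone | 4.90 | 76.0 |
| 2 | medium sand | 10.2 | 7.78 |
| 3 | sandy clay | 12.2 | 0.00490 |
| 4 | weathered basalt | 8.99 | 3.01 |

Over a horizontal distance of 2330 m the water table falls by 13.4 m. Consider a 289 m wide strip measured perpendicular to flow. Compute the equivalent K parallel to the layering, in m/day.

Flow is parallel to layering, so each bed carries its own Darcy discharge and the transmissivities add.
Σ(K_i·b_i) = 76.0×4.90 + 7.78×10.2 + 0.00490×12.2 + 3.01×8.99 = 478.9 m²/day.
Total thickness b = 36.29 m, so K_eq = Σ(K_i·b_i)/b = 13.20 m/day.

13.2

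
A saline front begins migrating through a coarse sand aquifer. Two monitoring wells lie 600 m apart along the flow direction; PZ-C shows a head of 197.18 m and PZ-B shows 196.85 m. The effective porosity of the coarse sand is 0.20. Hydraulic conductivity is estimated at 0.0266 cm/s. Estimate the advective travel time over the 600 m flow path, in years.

Convert K: 0.0266 cm/s × 864 = 22.98 m/day.
Hydraulic gradient i = (197.18 − 196.85) / 600 = 0.33 / 600 = 0.0005500.
Darcy flux q = K · i = 22.98 × 0.0005500 = 0.01264 m/day.
Seepage velocity v = q / n_e = 0.01264 / 0.20 = 0.06320 m/day.
Travel time t = L / v = 600 / 0.06320 = 9493 days = 25.99 years.

26.0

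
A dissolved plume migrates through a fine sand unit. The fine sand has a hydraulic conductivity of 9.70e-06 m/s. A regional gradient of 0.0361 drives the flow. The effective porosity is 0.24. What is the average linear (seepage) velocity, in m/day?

0.126

Convert K: 9.70e-06 m/s × 86400 = 0.8381 m/day.
Hydraulic gradient i = 0.0361.
Darcy flux q = K · i = 0.8381 × 0.03610 = 0.03025 m/day.
Seepage velocity v = q / n_e = 0.03025 / 0.24 = 0.1261 m/day.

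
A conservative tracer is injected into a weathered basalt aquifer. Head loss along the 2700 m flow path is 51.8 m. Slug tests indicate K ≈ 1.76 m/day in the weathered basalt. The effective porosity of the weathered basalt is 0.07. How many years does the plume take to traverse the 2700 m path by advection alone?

15.3

Hydraulic gradient i = Δh / L = 51.8 / 2700 = 0.01919.
Darcy flux q = K · i = 1.760 × 0.01919 = 0.03377 m/day.
Seepage velocity v = q / n_e = 0.03377 / 0.07 = 0.4824 m/day.
Travel time t = L / v = 2700 / 0.4824 = 5597 days = 15.32 years.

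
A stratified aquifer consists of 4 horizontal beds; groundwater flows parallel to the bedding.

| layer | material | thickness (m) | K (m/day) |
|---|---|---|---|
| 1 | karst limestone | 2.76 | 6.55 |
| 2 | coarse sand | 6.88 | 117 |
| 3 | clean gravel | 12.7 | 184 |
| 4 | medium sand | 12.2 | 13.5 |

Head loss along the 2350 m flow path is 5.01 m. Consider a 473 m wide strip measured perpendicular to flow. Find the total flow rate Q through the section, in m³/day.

Flow is parallel to layering, so each bed carries its own Darcy discharge and the transmissivities add.
Σ(K_i·b_i) = 6.55×2.76 + 117×6.88 + 184×12.7 + 13.5×12.2 = 3325 m²/day.
Hydraulic gradient i = Δh / L = 5.01 / 2350 = 0.002132.
Q = Σ(K_i·b_i) · W · i = 3325 × 473 × 0.002132 = 3352 m³/day.

3350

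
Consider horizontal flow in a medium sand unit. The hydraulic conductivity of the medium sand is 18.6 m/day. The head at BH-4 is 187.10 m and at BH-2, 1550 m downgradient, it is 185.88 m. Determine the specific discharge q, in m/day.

Hydraulic gradient i = (187.10 − 185.88) / 1550 = 1.22 / 1550 = 0.0007871.
Specific discharge q = K · i = 18.60 × 0.0007871 = 0.01464 m/day.

0.0146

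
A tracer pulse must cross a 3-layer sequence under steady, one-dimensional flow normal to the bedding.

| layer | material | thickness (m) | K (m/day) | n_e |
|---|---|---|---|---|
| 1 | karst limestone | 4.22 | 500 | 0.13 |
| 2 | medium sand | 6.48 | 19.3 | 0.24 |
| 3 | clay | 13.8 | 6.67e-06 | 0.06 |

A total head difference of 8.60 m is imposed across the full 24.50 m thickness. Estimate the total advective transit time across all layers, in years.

1930

With flow normal to the layers, continuity requires the same specific discharge q through every layer.
Σ(b_i/K_i) = 4.22/500 + 6.48/19.3 + 13.8/6.67e-06 = 2.069e+06 d.
q = Δh / Σ(b_i/K_i) = 8.60 / 2.069e+06 = 4.157e-06 m/day.
In each layer the seepage velocity is v_i = q/n_i, so the layer transit time is t_i = b_i·n_i / q:
  layer 1 (karst limestone): t_1 = 4.22 × 0.13 / 4.157e-06 = 1.320e+05 d
  layer 2 (medium sand): t_2 = 6.48 × 0.24 / 4.157e-06 = 3.741e+05 d
  layer 3 (clay): t_3 = 13.8 × 0.06 / 4.157e-06 = 1.992e+05 d
Total t = Σ t_i = 7.053e+05 days = 1931 years.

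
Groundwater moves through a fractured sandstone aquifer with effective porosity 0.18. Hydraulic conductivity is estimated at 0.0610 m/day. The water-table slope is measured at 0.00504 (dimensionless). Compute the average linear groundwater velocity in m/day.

0.00171

Hydraulic gradient i = 0.00504.
Darcy flux q = K · i = 0.06100 × 0.005040 = 0.0003074 m/day.
Seepage velocity v = q / n_e = 0.0003074 / 0.18 = 0.001708 m/day.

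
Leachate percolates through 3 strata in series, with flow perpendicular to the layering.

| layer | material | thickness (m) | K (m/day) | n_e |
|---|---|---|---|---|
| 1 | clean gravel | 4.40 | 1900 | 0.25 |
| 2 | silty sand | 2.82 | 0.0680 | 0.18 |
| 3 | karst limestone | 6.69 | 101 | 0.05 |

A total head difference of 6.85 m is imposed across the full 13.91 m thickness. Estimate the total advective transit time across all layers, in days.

11.8

With flow normal to the layers, continuity requires the same specific discharge q through every layer.
Σ(b_i/K_i) = 4.40/1900 + 2.82/0.0680 + 6.69/101 = 41.54 d.
q = Δh / Σ(b_i/K_i) = 6.85 / 41.54 = 0.1649 m/day.
In each layer the seepage velocity is v_i = q/n_i, so the layer transit time is t_i = b_i·n_i / q:
  layer 1 (clean gravel): t_1 = 4.40 × 0.25 / 0.1649 = 6.671 d
  layer 2 (silty sand): t_2 = 2.82 × 0.18 / 0.1649 = 3.078 d
  layer 3 (karst limestone): t_3 = 6.69 × 0.05 / 0.1649 = 2.028 d
Total t = Σ t_i = 11.78 days.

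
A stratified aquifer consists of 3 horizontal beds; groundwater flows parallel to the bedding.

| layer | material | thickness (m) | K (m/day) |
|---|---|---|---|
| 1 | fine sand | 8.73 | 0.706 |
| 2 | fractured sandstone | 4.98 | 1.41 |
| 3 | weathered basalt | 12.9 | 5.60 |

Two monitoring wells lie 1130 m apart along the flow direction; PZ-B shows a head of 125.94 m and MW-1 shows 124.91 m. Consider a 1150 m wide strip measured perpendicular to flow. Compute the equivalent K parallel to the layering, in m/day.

Flow is parallel to layering, so each bed carries its own Darcy discharge and the transmissivities add.
Σ(K_i·b_i) = 0.706×8.73 + 1.41×4.98 + 5.60×12.9 = 85.43 m²/day.
Total thickness b = 26.61 m, so K_eq = Σ(K_i·b_i)/b = 3.210 m/day.

3.21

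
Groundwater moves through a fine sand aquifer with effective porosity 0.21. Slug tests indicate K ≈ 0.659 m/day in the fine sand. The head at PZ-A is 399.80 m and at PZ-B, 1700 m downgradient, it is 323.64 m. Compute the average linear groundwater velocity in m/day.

Hydraulic gradient i = (399.80 − 323.64) / 1700 = 76.16 / 1700 = 0.04480.
Darcy flux q = K · i = 0.6590 × 0.04480 = 0.02952 m/day.
Seepage velocity v = q / n_e = 0.02952 / 0.21 = 0.1406 m/day.

0.141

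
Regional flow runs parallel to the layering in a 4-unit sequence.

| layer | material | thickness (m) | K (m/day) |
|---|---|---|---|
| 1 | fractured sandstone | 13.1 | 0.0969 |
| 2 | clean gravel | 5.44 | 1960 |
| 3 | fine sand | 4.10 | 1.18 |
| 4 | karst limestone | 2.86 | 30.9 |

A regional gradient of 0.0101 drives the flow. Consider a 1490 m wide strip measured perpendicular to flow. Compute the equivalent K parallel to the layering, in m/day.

422

Flow is parallel to layering, so each bed carries its own Darcy discharge and the transmissivities add.
Σ(K_i·b_i) = 0.0969×13.1 + 1960×5.44 + 1.18×4.10 + 30.9×2.86 = 10757 m²/day.
Total thickness b = 25.50 m, so K_eq = Σ(K_i·b_i)/b = 421.8 m/day.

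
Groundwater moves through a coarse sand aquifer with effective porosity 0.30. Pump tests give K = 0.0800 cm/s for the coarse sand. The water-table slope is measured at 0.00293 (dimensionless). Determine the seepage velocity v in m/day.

Convert K: 0.0800 cm/s × 864 = 69.12 m/day.
Hydraulic gradient i = 0.00293.
Darcy flux q = K · i = 69.12 × 0.002930 = 0.2025 m/day.
Seepage velocity v = q / n_e = 0.2025 / 0.30 = 0.6751 m/day.

0.675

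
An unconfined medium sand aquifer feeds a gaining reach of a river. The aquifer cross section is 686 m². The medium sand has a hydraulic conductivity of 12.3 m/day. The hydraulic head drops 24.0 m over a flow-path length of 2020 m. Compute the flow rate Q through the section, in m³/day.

100

Hydraulic gradient i = Δh / L = 24.0 / 2020 = 0.01188.
Darcy's law: Q = K · A · i = 12.30 × 686.0 × 0.01188 = 100.3 m³/day.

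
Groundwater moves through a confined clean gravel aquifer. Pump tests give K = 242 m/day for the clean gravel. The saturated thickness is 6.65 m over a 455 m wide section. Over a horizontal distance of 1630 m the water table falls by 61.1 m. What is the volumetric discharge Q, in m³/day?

Cross-sectional area A = 455 × 6.65 = 3026 m².
Hydraulic gradient i = Δh / L = 61.1 / 1630 = 0.03748.
Darcy's law: Q = K · A · i = 242.0 × 3026 × 0.03748 = 27447 m³/day.

27400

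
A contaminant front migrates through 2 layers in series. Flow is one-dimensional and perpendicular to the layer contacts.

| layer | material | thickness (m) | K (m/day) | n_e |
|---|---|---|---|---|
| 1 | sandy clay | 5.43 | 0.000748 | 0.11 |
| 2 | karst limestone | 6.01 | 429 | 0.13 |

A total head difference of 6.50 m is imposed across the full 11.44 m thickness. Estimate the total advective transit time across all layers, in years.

4.22

With flow normal to the layers, continuity requires the same specific discharge q through every layer.
Σ(b_i/K_i) = 5.43/0.000748 + 6.01/429 = 7259 d.
q = Δh / Σ(b_i/K_i) = 6.50 / 7259 = 0.0008954 m/day.
In each layer the seepage velocity is v_i = q/n_i, so the layer transit time is t_i = b_i·n_i / q:
  layer 1 (sandy clay): t_1 = 5.43 × 0.11 / 0.0008954 = 667.1 d
  layer 2 (karst limestone): t_2 = 6.01 × 0.13 / 0.0008954 = 872.6 d
Total t = Σ t_i = 1540 days = 4.215 years.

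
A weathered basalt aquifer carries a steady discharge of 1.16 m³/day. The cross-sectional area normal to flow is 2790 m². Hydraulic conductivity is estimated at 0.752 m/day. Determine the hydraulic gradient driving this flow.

From Q = K·A·i, i = Q / (K·A) = 1.16 / (0.7520 × 2790) = 0.0005529.

0.000553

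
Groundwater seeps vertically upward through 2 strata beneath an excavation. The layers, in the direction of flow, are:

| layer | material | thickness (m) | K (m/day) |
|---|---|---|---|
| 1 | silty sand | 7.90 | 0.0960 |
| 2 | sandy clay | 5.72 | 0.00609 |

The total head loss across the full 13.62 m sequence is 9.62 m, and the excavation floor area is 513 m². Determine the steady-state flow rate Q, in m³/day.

4.83

Flow is perpendicular to layering, so the layers act in series and the equivalent K is the thickness-weighted harmonic mean.
Total thickness L = 7.90 + 5.72 = 13.62 m.
Σ(b_i/K_i) = 7.90/0.0960 + 5.72/0.00609 = 1022 d.
K_eq = L / Σ(b_i/K_i) = 13.62 / 1022 = 0.01333 m/day.
Q = K_eq · A · (Δh/L) = 0.01333 × 513 × (9.62/13.62) = 4.831 m³/day.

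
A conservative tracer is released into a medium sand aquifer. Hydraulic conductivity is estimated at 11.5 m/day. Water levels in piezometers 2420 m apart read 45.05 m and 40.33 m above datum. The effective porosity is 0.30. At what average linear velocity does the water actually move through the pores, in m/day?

Hydraulic gradient i = (45.05 − 40.33) / 2420 = 4.72 / 2420 = 0.001950.
Darcy flux q = K · i = 11.50 × 0.001950 = 0.02243 m/day.
Seepage velocity v = q / n_e = 0.02243 / 0.30 = 0.07477 m/day.

0.0748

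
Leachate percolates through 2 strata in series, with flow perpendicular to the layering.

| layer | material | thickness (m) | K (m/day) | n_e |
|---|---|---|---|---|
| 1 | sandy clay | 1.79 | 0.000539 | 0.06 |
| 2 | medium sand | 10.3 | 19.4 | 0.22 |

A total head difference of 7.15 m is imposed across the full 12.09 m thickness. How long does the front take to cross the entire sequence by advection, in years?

3.02

With flow normal to the layers, continuity requires the same specific discharge q through every layer.
Σ(b_i/K_i) = 1.79/0.000539 + 10.3/19.4 = 3321 d.
q = Δh / Σ(b_i/K_i) = 7.15 / 3321 = 0.002153 m/day.
In each layer the seepage velocity is v_i = q/n_i, so the layer transit time is t_i = b_i·n_i / q:
  layer 1 (sandy clay): t_1 = 1.79 × 0.06 / 0.002153 = 49.89 d
  layer 2 (medium sand): t_2 = 10.3 × 0.22 / 0.002153 = 1053 d
Total t = Σ t_i = 1103 days = 3.019 years.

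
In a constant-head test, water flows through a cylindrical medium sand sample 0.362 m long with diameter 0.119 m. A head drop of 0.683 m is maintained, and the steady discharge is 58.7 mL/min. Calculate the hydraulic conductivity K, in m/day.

4.03

Cross-sectional area A = π·(d/2)² = π × (0.119/2)² = 0.01112 m².
Convert discharge: 58.7 mL/min = 9.783e-07 m³/s.
Darcy's law rearranged: K = Q·L / (A·Δh) = 9.783e-07 × 0.362 / (0.01112 × 0.683) = 4.662e-05 m/s = 4.028 m/day.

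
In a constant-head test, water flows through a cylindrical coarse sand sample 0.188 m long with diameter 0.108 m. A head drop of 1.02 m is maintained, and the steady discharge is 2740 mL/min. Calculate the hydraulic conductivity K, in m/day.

Cross-sectional area A = π·(d/2)² = π × (0.108/2)² = 0.009161 m².
Convert discharge: 2740 mL/min = 4.567e-05 m³/s.
Darcy's law rearranged: K = Q·L / (A·Δh) = 4.567e-05 × 0.188 / (0.009161 × 1.02) = 0.0009188 m/s = 79.38 m/day.

79.4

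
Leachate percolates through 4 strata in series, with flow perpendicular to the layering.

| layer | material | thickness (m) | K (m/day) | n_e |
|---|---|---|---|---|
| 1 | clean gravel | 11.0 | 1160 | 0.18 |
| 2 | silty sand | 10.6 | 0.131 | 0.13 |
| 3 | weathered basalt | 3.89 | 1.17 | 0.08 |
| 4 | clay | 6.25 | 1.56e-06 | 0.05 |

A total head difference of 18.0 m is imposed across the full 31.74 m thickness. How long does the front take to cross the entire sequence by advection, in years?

2430

With flow normal to the layers, continuity requires the same specific discharge q through every layer.
Σ(b_i/K_i) = 11.0/1160 + 10.6/0.131 + 3.89/1.17 + 6.25/1.56e-06 = 4.006e+06 d.
q = Δh / Σ(b_i/K_i) = 18.0 / 4.006e+06 = 4.493e-06 m/day.
In each layer the seepage velocity is v_i = q/n_i, so the layer transit time is t_i = b_i·n_i / q:
  layer 1 (clean gravel): t_1 = 11.0 × 0.18 / 4.493e-06 = 4.407e+05 d
  layer 2 (silty sand): t_2 = 10.6 × 0.13 / 4.493e-06 = 3.067e+05 d
  layer 3 (weathered basalt): t_3 = 3.89 × 0.08 / 4.493e-06 = 69268 d
  layer 4 (clay): t_4 = 6.25 × 0.05 / 4.493e-06 = 69557 d
Total t = Σ t_i = 8.863e+05 days = 2426 years.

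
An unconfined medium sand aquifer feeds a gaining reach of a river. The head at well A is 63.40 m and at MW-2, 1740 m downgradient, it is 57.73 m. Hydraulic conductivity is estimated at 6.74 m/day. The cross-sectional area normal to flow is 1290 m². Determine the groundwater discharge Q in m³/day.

Hydraulic gradient i = (63.40 − 57.73) / 1740 = 5.67 / 1740 = 0.003259.
Darcy's law: Q = K · A · i = 6.740 × 1290 × 0.003259 = 28.33 m³/day.

28.3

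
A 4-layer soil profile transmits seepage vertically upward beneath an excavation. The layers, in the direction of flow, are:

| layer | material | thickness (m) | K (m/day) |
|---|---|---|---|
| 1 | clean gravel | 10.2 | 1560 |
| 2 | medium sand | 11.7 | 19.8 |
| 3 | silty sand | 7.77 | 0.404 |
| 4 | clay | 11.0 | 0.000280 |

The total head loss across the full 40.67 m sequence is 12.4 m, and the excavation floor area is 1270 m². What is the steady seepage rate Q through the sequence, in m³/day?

0.401

Flow is perpendicular to layering, so the layers act in series and the equivalent K is the thickness-weighted harmonic mean.
Total thickness L = 10.2 + 11.7 + 7.77 + 11.0 = 40.67 m.
Σ(b_i/K_i) = 10.2/1560 + 11.7/19.8 + 7.77/0.404 + 11.0/0.000280 = 39306 d.
K_eq = L / Σ(b_i/K_i) = 40.67 / 39306 = 0.001035 m/day.
Q = K_eq · A · (Δh/L) = 0.001035 × 1270 × (12.4/40.67) = 0.4007 m³/day.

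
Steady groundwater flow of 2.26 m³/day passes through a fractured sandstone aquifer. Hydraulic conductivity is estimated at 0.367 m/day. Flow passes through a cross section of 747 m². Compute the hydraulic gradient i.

From Q = K·A·i, i = Q / (K·A) = 2.26 / (0.3670 × 747.0) = 0.008244.

0.00824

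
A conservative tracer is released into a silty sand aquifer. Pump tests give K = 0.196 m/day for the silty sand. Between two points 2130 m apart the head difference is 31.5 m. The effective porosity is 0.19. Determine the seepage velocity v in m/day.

Hydraulic gradient i = Δh / L = 31.5 / 2130 = 0.01479.
Darcy flux q = K · i = 0.1960 × 0.01479 = 0.002899 m/day.
Seepage velocity v = q / n_e = 0.002899 / 0.19 = 0.01526 m/day.

0.0153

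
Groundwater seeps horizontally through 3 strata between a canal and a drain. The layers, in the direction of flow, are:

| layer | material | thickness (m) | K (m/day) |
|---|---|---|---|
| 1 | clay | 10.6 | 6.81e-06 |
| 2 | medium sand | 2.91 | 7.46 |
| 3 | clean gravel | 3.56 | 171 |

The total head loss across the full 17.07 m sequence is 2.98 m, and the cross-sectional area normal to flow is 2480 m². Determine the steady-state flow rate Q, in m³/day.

Flow is perpendicular to layering, so the layers act in series and the equivalent K is the thickness-weighted harmonic mean.
Total thickness L = 10.6 + 2.91 + 3.56 = 17.07 m.
Σ(b_i/K_i) = 10.6/6.81e-06 + 2.91/7.46 + 3.56/171 = 1.557e+06 d.
K_eq = L / Σ(b_i/K_i) = 17.07 / 1.557e+06 = 1.097e-05 m/day.
Q = K_eq · A · (Δh/L) = 1.097e-05 × 2480 × (2.98/17.07) = 0.004748 m³/day.

0.00475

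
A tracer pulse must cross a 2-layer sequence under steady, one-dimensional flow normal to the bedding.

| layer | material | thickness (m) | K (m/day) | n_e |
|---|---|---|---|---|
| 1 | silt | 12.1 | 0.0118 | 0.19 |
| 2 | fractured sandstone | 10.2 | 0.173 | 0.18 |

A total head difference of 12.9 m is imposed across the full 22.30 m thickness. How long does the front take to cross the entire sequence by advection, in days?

With flow normal to the layers, continuity requires the same specific discharge q through every layer.
Σ(b_i/K_i) = 12.1/0.0118 + 10.2/0.173 = 1084 d.
q = Δh / Σ(b_i/K_i) = 12.9 / 1084 = 0.01190 m/day.
In each layer the seepage velocity is v_i = q/n_i, so the layer transit time is t_i = b_i·n_i / q:
  layer 1 (silt): t_1 = 12.1 × 0.19 / 0.01190 = 193.3 d
  layer 2 (fractured sandstone): t_2 = 10.2 × 0.18 / 0.01190 = 154.3 d
Total t = Σ t_i = 347.6 days.

348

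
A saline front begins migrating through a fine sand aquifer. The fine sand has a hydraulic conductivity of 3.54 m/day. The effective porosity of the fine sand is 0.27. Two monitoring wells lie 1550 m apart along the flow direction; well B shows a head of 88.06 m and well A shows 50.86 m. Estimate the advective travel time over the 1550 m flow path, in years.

Hydraulic gradient i = (88.06 − 50.86) / 1550 = 37.2 / 1550 = 0.02400.
Darcy flux q = K · i = 3.540 × 0.02400 = 0.08496 m/day.
Seepage velocity v = q / n_e = 0.08496 / 0.27 = 0.3147 m/day.
Travel time t = L / v = 1550 / 0.3147 = 4926 days = 13.49 years.

13.5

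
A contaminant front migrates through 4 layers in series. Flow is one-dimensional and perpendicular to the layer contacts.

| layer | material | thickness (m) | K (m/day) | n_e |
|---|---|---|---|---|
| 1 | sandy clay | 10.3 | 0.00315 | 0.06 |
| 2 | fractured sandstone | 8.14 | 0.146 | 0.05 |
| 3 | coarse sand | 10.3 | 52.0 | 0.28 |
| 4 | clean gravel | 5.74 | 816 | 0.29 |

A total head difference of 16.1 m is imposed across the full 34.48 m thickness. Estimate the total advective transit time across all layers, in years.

With flow normal to the layers, continuity requires the same specific discharge q through every layer.
Σ(b_i/K_i) = 10.3/0.00315 + 8.14/0.146 + 10.3/52.0 + 5.74/816 = 3326 d.
q = Δh / Σ(b_i/K_i) = 16.1 / 3326 = 0.004841 m/day.
In each layer the seepage velocity is v_i = q/n_i, so the layer transit time is t_i = b_i·n_i / q:
  layer 1 (sandy clay): t_1 = 10.3 × 0.06 / 0.004841 = 127.7 d
  layer 2 (fractured sandstone): t_2 = 8.14 × 0.05 / 0.004841 = 84.07 d
  layer 3 (coarse sand): t_3 = 10.3 × 0.28 / 0.004841 = 595.8 d
  layer 4 (clean gravel): t_4 = 5.74 × 0.29 / 0.004841 = 343.9 d
Total t = Σ t_i = 1151 days = 3.152 years.

3.15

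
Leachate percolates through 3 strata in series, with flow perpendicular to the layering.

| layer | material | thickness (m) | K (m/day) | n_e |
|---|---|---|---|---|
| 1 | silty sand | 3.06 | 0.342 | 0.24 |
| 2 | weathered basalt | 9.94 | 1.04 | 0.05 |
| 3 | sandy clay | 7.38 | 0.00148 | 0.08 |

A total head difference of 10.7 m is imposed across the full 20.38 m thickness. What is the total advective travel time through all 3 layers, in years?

2.33

With flow normal to the layers, continuity requires the same specific discharge q through every layer.
Σ(b_i/K_i) = 3.06/0.342 + 9.94/1.04 + 7.38/0.00148 = 5005 d.
q = Δh / Σ(b_i/K_i) = 10.7 / 5005 = 0.002138 m/day.
In each layer the seepage velocity is v_i = q/n_i, so the layer transit time is t_i = b_i·n_i / q:
  layer 1 (silty sand): t_1 = 3.06 × 0.24 / 0.002138 = 343.5 d
  layer 2 (weathered basalt): t_2 = 9.94 × 0.05 / 0.002138 = 232.5 d
  layer 3 (sandy clay): t_3 = 7.38 × 0.08 / 0.002138 = 276.2 d
Total t = Σ t_i = 852.2 days = 2.333 years.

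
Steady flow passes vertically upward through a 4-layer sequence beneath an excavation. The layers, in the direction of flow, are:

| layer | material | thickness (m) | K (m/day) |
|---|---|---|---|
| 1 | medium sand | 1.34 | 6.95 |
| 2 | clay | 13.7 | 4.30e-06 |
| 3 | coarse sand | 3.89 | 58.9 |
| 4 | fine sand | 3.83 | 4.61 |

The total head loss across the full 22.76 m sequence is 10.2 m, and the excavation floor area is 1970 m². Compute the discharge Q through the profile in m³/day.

Flow is perpendicular to layering, so the layers act in series and the equivalent K is the thickness-weighted harmonic mean.
Total thickness L = 1.34 + 13.7 + 3.89 + 3.83 = 22.76 m.
Σ(b_i/K_i) = 1.34/6.95 + 13.7/4.30e-06 + 3.89/58.9 + 3.83/4.61 = 3.186e+06 d.
K_eq = L / Σ(b_i/K_i) = 22.76 / 3.186e+06 = 7.144e-06 m/day.
Q = K_eq · A · (Δh/L) = 7.144e-06 × 1970 × (10.2/22.76) = 0.006307 m³/day.

0.00631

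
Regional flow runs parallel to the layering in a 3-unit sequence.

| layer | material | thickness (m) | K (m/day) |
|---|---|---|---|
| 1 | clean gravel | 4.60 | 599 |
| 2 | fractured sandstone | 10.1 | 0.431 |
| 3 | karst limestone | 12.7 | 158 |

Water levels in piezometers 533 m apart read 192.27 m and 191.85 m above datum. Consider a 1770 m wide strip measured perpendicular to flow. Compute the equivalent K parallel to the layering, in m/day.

174

Flow is parallel to layering, so each bed carries its own Darcy discharge and the transmissivities add.
Σ(K_i·b_i) = 599×4.60 + 0.431×10.1 + 158×12.7 = 4766 m²/day.
Total thickness b = 27.40 m, so K_eq = Σ(K_i·b_i)/b = 174.0 m/day.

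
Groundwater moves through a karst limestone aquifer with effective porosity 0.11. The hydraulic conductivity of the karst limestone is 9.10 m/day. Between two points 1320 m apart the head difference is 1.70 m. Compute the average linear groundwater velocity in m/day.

Hydraulic gradient i = Δh / L = 1.70 / 1320 = 0.001288.
Darcy flux q = K · i = 9.100 × 0.001288 = 0.01172 m/day.
Seepage velocity v = q / n_e = 0.01172 / 0.11 = 0.1065 m/day.

0.107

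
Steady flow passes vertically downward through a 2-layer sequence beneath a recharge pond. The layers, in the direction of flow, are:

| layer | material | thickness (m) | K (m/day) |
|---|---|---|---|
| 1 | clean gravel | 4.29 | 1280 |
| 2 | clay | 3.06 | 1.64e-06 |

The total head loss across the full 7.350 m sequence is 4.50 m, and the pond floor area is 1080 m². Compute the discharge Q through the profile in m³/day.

Flow is perpendicular to layering, so the layers act in series and the equivalent K is the thickness-weighted harmonic mean.
Total thickness L = 4.29 + 3.06 = 7.350 m.
Σ(b_i/K_i) = 4.29/1280 + 3.06/1.64e-06 = 1.866e+06 d.
K_eq = L / Σ(b_i/K_i) = 7.350 / 1.866e+06 = 3.939e-06 m/day.
Q = K_eq · A · (Δh/L) = 3.939e-06 × 1080 × (4.50/7.350) = 0.002605 m³/day.

0.00260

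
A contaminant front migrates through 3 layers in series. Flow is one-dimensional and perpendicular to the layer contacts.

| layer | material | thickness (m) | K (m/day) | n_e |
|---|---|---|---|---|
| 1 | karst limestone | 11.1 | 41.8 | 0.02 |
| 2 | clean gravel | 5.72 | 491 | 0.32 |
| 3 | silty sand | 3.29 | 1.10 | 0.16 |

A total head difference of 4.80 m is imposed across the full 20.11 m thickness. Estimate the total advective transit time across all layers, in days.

With flow normal to the layers, continuity requires the same specific discharge q through every layer.
Σ(b_i/K_i) = 11.1/41.8 + 5.72/491 + 3.29/1.10 = 3.268 d.
q = Δh / Σ(b_i/K_i) = 4.80 / 3.268 = 1.469 m/day.
In each layer the seepage velocity is v_i = q/n_i, so the layer transit time is t_i = b_i·n_i / q:
  layer 1 (karst limestone): t_1 = 11.1 × 0.02 / 1.469 = 0.1512 d
  layer 2 (clean gravel): t_2 = 5.72 × 0.32 / 1.469 = 1.246 d
  layer 3 (silty sand): t_3 = 3.29 × 0.16 / 1.469 = 0.3584 d
Total t = Σ t_i = 1.756 days.

1.76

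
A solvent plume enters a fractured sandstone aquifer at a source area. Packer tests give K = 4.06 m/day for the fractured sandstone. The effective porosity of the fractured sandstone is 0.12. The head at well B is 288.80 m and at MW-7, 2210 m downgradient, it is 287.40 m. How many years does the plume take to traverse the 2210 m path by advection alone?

282

Hydraulic gradient i = (288.80 − 287.40) / 2210 = 1.4 / 2210 = 0.0006335.
Darcy flux q = K · i = 4.060 × 0.0006335 = 0.002572 m/day.
Seepage velocity v = q / n_e = 0.002572 / 0.12 = 0.02143 m/day.
Travel time t = L / v = 2210 / 0.02143 = 1.031e+05 days = 282.3 years.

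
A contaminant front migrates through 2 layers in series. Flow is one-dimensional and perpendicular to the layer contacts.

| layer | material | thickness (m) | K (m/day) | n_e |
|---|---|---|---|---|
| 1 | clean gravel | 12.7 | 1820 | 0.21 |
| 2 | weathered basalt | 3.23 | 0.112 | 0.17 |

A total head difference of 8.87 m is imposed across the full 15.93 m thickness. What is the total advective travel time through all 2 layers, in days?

10.5

With flow normal to the layers, continuity requires the same specific discharge q through every layer.
Σ(b_i/K_i) = 12.7/1820 + 3.23/0.112 = 28.85 d.
q = Δh / Σ(b_i/K_i) = 8.87 / 28.85 = 0.3075 m/day.
In each layer the seepage velocity is v_i = q/n_i, so the layer transit time is t_i = b_i·n_i / q:
  layer 1 (clean gravel): t_1 = 12.7 × 0.21 / 0.3075 = 8.673 d
  layer 2 (weathered basalt): t_2 = 3.23 × 0.17 / 0.3075 = 1.786 d
Total t = Σ t_i = 10.46 days.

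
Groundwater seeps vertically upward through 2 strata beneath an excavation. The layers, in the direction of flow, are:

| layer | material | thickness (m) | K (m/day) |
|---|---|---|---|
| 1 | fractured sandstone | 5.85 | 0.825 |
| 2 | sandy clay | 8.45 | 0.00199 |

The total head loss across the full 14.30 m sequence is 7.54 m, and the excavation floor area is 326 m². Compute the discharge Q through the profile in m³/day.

0.578

Flow is perpendicular to layering, so the layers act in series and the equivalent K is the thickness-weighted harmonic mean.
Total thickness L = 5.85 + 8.45 = 14.30 m.
Σ(b_i/K_i) = 5.85/0.825 + 8.45/0.00199 = 4253 d.
K_eq = L / Σ(b_i/K_i) = 14.30 / 4253 = 0.003362 m/day.
Q = K_eq · A · (Δh/L) = 0.003362 × 326 × (7.54/14.30) = 0.5779 m³/day.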